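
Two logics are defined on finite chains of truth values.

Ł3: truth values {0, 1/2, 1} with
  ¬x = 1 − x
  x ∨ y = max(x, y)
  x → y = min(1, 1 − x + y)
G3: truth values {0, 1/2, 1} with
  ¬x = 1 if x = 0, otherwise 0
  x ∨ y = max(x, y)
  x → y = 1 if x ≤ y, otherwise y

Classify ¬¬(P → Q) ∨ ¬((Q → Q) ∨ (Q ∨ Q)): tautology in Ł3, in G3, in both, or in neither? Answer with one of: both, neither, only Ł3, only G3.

In Ł3: at P = 1/2, Q = 0 the value is 1/2 — not a tautology.
In G3: at P = 1/2, Q = 0 the value is 0 — not a tautology.

neither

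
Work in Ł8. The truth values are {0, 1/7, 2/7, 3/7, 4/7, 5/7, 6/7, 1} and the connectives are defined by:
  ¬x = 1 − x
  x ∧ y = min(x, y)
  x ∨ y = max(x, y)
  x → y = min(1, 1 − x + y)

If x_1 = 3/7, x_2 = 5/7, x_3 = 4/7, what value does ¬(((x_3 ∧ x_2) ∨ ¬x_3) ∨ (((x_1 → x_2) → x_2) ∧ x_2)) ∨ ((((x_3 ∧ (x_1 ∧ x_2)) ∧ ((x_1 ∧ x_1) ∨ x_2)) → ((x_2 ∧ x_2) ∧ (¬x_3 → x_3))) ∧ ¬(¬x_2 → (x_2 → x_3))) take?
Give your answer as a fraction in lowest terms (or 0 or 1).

2/7

x_3 ∧ x_2 = 4/7 ∧ 5/7 = 4/7
¬x_3 = ¬4/7 = 3/7
(x_3 ∧ x_2) ∨ ¬x_3 = 4/7 ∨ 3/7 = 4/7
x_1 → x_2 = 3/7 → 5/7 = 1
(x_1 → x_2) → x_2 = 1 → 5/7 = 5/7
((x_1 → x_2) → x_2) ∧ x_2 = 5/7 ∧ 5/7 = 5/7
((x_3 ∧ x_2) ∨ ¬x_3) ∨ (((x_1 → x_2) → x_2) ∧ x_2) = 4/7 ∨ 5/7 = 5/7
¬(((x_3 ∧ x_2) ∨ ¬x_3) ∨ (((x_1 → x_2) → x_2) ∧ x_2)) = ¬5/7 = 2/7
x_1 ∧ x_2 = 3/7 ∧ 5/7 = 3/7
x_3 ∧ (x_1 ∧ x_2) = 4/7 ∧ 3/7 = 3/7
x_1 ∧ x_1 = 3/7 ∧ 3/7 = 3/7
(x_1 ∧ x_1) ∨ x_2 = 3/7 ∨ 5/7 = 5/7
(x_3 ∧ (x_1 ∧ x_2)) ∧ ((x_1 ∧ x_1) ∨ x_2) = 3/7 ∧ 5/7 = 3/7
x_2 ∧ x_2 = 5/7 ∧ 5/7 = 5/7
¬x_3 = ¬4/7 = 3/7
¬x_3 → x_3 = 3/7 → 4/7 = 1
(x_2 ∧ x_2) ∧ (¬x_3 → x_3) = 5/7 ∧ 1 = 5/7
((x_3 ∧ (x_1 ∧ x_2)) ∧ ((x_1 ∧ x_1) ∨ x_2)) → ((x_2 ∧ x_2) ∧ (¬x_3 → x_3)) = 3/7 → 5/7 = 1
¬x_2 = ¬5/7 = 2/7
x_2 → x_3 = 5/7 → 4/7 = 6/7
¬x_2 → (x_2 → x_3) = 2/7 → 6/7 = 1
¬(¬x_2 → (x_2 → x_3)) = ¬1 = 0
(((x_3 ∧ (x_1 ∧ x_2)) ∧ ((x_1 ∧ x_1) ∨ x_2)) → ((x_2 ∧ x_2) ∧ (¬x_3 → x_3))) ∧ ¬(¬x_2 → (x_2 → x_3)) = 1 ∧ 0 = 0
¬(((x_3 ∧ x_2) ∨ ¬x_3) ∨ (((x_1 → x_2) → x_2) ∧ x_2)) ∨ ((((x_3 ∧ (x_1 ∧ x_2)) ∧ ((x_1 ∧ x_1) ∨ x_2)) → ((x_2 ∧ x_2) ∧ (¬x_3 → x_3))) ∧ ¬(¬x_2 → (x_2 → x_3))) = 2/7 ∨ 0 = 2/7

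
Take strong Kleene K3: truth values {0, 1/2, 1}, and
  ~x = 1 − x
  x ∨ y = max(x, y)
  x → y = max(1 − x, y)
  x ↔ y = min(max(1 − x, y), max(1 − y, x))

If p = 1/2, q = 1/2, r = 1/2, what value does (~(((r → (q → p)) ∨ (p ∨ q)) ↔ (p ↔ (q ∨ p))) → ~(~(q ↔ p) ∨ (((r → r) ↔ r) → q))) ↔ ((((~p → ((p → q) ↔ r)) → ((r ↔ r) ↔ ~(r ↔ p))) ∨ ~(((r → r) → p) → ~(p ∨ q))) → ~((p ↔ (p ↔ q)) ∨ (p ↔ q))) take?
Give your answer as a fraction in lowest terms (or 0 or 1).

q → p = 1/2 → 1/2 = 1/2
r → (q → p) = 1/2 → 1/2 = 1/2
p ∨ q = 1/2 ∨ 1/2 = 1/2
(r → (q → p)) ∨ (p ∨ q) = 1/2 ∨ 1/2 = 1/2
q ∨ p = 1/2 ∨ 1/2 = 1/2
p ↔ (q ∨ p) = 1/2 ↔ 1/2 = 1/2
((r → (q → p)) ∨ (p ∨ q)) ↔ (p ↔ (q ∨ p)) = 1/2 ↔ 1/2 = 1/2
~(((r → (q → p)) ∨ (p ∨ q)) ↔ (p ↔ (q ∨ p))) = ~1/2 = 1/2
q ↔ p = 1/2 ↔ 1/2 = 1/2
~(q ↔ p) = ~1/2 = 1/2
r → r = 1/2 → 1/2 = 1/2
(r → r) ↔ r = 1/2 ↔ 1/2 = 1/2
((r → r) ↔ r) → q = 1/2 → 1/2 = 1/2
~(q ↔ p) ∨ (((r → r) ↔ r) → q) = 1/2 ∨ 1/2 = 1/2
~(~(q ↔ p) ∨ (((r → r) ↔ r) → q)) = ~1/2 = 1/2
~(((r → (q → p)) ∨ (p ∨ q)) ↔ (p ↔ (q ∨ p))) → ~(~(q ↔ p) ∨ (((r → r) ↔ r) → q)) = 1/2 → 1/2 = 1/2
~p = ~1/2 = 1/2
p → q = 1/2 → 1/2 = 1/2
(p → q) ↔ r = 1/2 ↔ 1/2 = 1/2
~p → ((p → q) ↔ r) = 1/2 → 1/2 = 1/2
r ↔ r = 1/2 ↔ 1/2 = 1/2
r ↔ p = 1/2 ↔ 1/2 = 1/2
~(r ↔ p) = ~1/2 = 1/2
(r ↔ r) ↔ ~(r ↔ p) = 1/2 ↔ 1/2 = 1/2
(~p → ((p → q) ↔ r)) → ((r ↔ r) ↔ ~(r ↔ p)) = 1/2 → 1/2 = 1/2
r → r = 1/2 → 1/2 = 1/2
(r → r) → p = 1/2 → 1/2 = 1/2
p ∨ q = 1/2 ∨ 1/2 = 1/2
~(p ∨ q) = ~1/2 = 1/2
((r → r) → p) → ~(p ∨ q) = 1/2 → 1/2 = 1/2
~(((r → r) → p) → ~(p ∨ q)) = ~1/2 = 1/2
((~p → ((p → q) ↔ r)) → ((r ↔ r) ↔ ~(r ↔ p))) ∨ ~(((r → r) → p) → ~(p ∨ q)) = 1/2 ∨ 1/2 = 1/2
p ↔ q = 1/2 ↔ 1/2 = 1/2
p ↔ (p ↔ q) = 1/2 ↔ 1/2 = 1/2
p ↔ q = 1/2 ↔ 1/2 = 1/2
(p ↔ (p ↔ q)) ∨ (p ↔ q) = 1/2 ∨ 1/2 = 1/2
~((p ↔ (p ↔ q)) ∨ (p ↔ q)) = ~1/2 = 1/2
(((~p → ((p → q) ↔ r)) → ((r ↔ r) ↔ ~(r ↔ p))) ∨ ~(((r → r) → p) → ~(p ∨ q))) → ~((p ↔ (p ↔ q)) ∨ (p ↔ q)) = 1/2 → 1/2 = 1/2
(~(((r → (q → p)) ∨ (p ∨ q)) ↔ (p ↔ (q ∨ p))) → ~(~(q ↔ p) ∨ (((r → r) ↔ r) → q))) ↔ ((((~p → ((p → q) ↔ r)) → ((r ↔ r) ↔ ~(r ↔ p))) ∨ ~(((r → r) → p) → ~(p ∨ q))) → ~((p ↔ (p ↔ q)) ∨ (p ↔ q))) = 1/2 ↔ 1/2 = 1/2

1/2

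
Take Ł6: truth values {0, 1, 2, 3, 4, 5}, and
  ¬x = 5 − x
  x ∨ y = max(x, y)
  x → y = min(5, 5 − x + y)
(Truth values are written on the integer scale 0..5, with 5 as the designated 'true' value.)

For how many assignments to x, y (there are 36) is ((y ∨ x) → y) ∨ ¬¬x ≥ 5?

value 5: 26 assignments (counts)
value 4: 7 assignments
value 3: 3 assignments
So 26 of the 36 assignments meet the threshold.

26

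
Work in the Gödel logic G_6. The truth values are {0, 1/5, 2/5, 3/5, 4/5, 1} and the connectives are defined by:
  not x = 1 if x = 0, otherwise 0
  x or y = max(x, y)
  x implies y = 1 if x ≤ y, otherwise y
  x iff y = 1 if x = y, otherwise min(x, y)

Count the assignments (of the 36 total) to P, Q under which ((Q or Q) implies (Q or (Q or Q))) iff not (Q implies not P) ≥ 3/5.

25

value 1: 25 assignments (counts)
value 0: 11 assignments
So 25 of the 36 assignments meet the threshold.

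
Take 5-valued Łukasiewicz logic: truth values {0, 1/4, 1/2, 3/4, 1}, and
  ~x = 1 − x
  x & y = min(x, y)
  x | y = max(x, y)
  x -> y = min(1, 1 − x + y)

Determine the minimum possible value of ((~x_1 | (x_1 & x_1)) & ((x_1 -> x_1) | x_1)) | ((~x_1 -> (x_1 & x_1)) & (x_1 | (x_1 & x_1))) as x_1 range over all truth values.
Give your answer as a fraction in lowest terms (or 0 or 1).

Take x_1 = 1/2:
~x_1 = ~1/2 = 1/2
x_1 & x_1 = 1/2 & 1/2 = 1/2
~x_1 | (x_1 & x_1) = 1/2 | 1/2 = 1/2
x_1 -> x_1 = 1/2 -> 1/2 = 1
(x_1 -> x_1) | x_1 = 1 | 1/2 = 1
(~x_1 | (x_1 & x_1)) & ((x_1 -> x_1) | x_1) = 1/2 & 1 = 1/2
~x_1 = ~1/2 = 1/2
x_1 & x_1 = 1/2 & 1/2 = 1/2
~x_1 -> (x_1 & x_1) = 1/2 -> 1/2 = 1
x_1 & x_1 = 1/2 & 1/2 = 1/2
x_1 | (x_1 & x_1) = 1/2 | 1/2 = 1/2
(~x_1 -> (x_1 & x_1)) & (x_1 | (x_1 & x_1)) = 1 & 1/2 = 1/2
((~x_1 | (x_1 & x_1)) & ((x_1 -> x_1) | x_1)) | ((~x_1 -> (x_1 & x_1)) & (x_1 | (x_1 & x_1))) = 1/2 | 1/2 = 1/2
No assignment yields a value below 1/2, so this is the minimum.

1/2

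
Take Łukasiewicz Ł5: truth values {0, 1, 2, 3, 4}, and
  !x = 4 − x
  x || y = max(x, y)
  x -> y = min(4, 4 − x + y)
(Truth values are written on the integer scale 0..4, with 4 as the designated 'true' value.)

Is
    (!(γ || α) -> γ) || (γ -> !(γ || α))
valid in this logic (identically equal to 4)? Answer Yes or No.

Yes

At α = 1, γ = 0, for instance:
γ || α = 0 || 1 = 1
!(γ || α) = !1 = 3
!(γ || α) -> γ = 3 -> 0 = 1
γ -> !(γ || α) = 0 -> 3 = 4
(!(γ || α) -> γ) || (γ -> !(γ || α)) = 1 || 4 = 4
and checking the remaining 24 assignments likewise gives ≥ 4 in every case.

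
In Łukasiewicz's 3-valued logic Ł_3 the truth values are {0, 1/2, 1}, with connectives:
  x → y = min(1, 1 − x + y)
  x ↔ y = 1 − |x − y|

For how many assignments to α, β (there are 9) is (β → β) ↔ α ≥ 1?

α = 0, β = 0 ↦ 0  <
α = 0, β = 1/2 ↦ 0  <
α = 0, β = 1 ↦ 0  <
α = 1/2, β = 0 ↦ 1/2  <
α = 1/2, β = 1/2 ↦ 1/2  <
α = 1/2, β = 1 ↦ 1/2  <
α = 1, β = 0 ↦ 1  ≥
α = 1, β = 1/2 ↦ 1  ≥
α = 1, β = 1 ↦ 1  ≥
So 3 of the 9 assignments meet the threshold.

3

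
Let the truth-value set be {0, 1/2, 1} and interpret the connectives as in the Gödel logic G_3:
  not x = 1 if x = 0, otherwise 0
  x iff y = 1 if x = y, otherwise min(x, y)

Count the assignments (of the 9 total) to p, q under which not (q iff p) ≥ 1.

4

p = 0, q = 0 ↦ 0  <
p = 0, q = 1/2 ↦ 1  ≥
p = 0, q = 1 ↦ 1  ≥
p = 1/2, q = 0 ↦ 1  ≥
p = 1/2, q = 1/2 ↦ 0  <
p = 1/2, q = 1 ↦ 0  <
p = 1, q = 0 ↦ 1  ≥
p = 1, q = 1/2 ↦ 0  <
p = 1, q = 1 ↦ 0  <
So 4 of the 9 assignments meet the threshold.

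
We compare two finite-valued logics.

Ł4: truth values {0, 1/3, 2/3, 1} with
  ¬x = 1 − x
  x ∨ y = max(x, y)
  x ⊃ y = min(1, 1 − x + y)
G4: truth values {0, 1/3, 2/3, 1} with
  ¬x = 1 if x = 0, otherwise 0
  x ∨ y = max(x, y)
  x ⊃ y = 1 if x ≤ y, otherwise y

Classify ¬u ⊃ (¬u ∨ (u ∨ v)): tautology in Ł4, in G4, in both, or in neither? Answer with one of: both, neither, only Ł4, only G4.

In Ł4: every assignment gives 1 — tautology.
In G4: every assignment gives 1 — tautology.

both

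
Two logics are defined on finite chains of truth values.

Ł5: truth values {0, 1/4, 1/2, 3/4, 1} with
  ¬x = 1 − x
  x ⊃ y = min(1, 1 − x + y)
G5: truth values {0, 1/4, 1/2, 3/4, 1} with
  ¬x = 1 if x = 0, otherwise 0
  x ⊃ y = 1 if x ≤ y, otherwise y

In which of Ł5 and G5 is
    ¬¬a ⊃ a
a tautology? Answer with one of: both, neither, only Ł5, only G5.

only Ł5

In Ł5: every assignment gives 1 — tautology.
In G5: at a = 1/4 the value is 1/4 — not a tautology.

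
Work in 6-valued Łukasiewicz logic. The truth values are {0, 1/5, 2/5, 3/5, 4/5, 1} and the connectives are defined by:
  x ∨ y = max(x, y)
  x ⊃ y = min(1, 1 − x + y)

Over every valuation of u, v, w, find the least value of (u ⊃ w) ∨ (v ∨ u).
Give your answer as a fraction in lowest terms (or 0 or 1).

3/5

Take u = 2/5, v = 0, w = 0:
u ⊃ w = 2/5 ⊃ 0 = 3/5
v ∨ u = 0 ∨ 2/5 = 2/5
(u ⊃ w) ∨ (v ∨ u) = 3/5 ∨ 2/5 = 3/5
No assignment yields a value below 3/5, so this is the minimum.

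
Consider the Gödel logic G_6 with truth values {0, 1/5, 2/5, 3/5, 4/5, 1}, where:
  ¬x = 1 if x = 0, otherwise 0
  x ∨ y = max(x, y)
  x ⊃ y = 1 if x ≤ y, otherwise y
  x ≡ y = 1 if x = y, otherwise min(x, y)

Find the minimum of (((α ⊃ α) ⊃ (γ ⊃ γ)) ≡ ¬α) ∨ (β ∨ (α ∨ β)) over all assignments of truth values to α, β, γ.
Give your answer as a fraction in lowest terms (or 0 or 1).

1/5

Take α = 1/5, β = 0, γ = 0:
α ⊃ α = 1/5 ⊃ 1/5 = 1
γ ⊃ γ = 0 ⊃ 0 = 1
(α ⊃ α) ⊃ (γ ⊃ γ) = 1 ⊃ 1 = 1
¬α = ¬1/5 = 0
((α ⊃ α) ⊃ (γ ⊃ γ)) ≡ ¬α = 1 ≡ 0 = 0
α ∨ β = 1/5 ∨ 0 = 1/5
β ∨ (α ∨ β) = 0 ∨ 1/5 = 1/5
(((α ⊃ α) ⊃ (γ ⊃ γ)) ≡ ¬α) ∨ (β ∨ (α ∨ β)) = 0 ∨ 1/5 = 1/5
No assignment yields a value below 1/5, so this is the minimum.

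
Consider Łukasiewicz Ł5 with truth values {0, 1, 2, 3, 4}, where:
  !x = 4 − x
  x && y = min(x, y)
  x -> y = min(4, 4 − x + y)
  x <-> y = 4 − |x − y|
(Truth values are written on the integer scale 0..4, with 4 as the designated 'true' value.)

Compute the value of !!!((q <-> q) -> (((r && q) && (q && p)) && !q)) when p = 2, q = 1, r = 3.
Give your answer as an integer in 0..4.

q <-> q = 1 <-> 1 = 4
r && q = 3 && 1 = 1
q && p = 1 && 2 = 1
(r && q) && (q && p) = 1 && 1 = 1
!q = !1 = 3
((r && q) && (q && p)) && !q = 1 && 3 = 1
(q <-> q) -> (((r && q) && (q && p)) && !q) = 4 -> 1 = 1
!((q <-> q) -> (((r && q) && (q && p)) && !q)) = !1 = 3
!!((q <-> q) -> (((r && q) && (q && p)) && !q)) = !3 = 1
!!!((q <-> q) -> (((r && q) && (q && p)) && !q)) = !1 = 3

3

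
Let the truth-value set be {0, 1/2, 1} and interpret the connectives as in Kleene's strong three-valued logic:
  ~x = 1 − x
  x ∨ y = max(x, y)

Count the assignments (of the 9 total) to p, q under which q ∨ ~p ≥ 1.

p = 0, q = 0 ↦ 1  ≥
p = 0, q = 1/2 ↦ 1  ≥
p = 0, q = 1 ↦ 1  ≥
p = 1/2, q = 0 ↦ 1/2  <
p = 1/2, q = 1/2 ↦ 1/2  <
p = 1/2, q = 1 ↦ 1  ≥
p = 1, q = 0 ↦ 0  <
p = 1, q = 1/2 ↦ 1/2  <
p = 1, q = 1 ↦ 1  ≥
So 5 of the 9 assignments meet the threshold.

5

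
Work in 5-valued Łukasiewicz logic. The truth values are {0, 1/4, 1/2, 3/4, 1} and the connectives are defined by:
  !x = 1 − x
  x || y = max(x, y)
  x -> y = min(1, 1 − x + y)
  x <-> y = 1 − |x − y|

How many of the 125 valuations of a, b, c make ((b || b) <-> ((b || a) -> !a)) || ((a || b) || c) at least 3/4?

value 1: 69 assignments (counts)
value 3/4: 29 assignments (counts)
value 1/2: 19 assignments
value 1/4: 7 assignments
value 0: 1 assignment
So 98 of the 125 assignments meet the threshold.

98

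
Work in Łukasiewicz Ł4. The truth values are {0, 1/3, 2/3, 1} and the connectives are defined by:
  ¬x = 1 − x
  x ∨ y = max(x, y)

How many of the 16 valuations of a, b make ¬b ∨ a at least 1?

a = 0, b = 0 ↦ 1  ≥
a = 0, b = 1/3 ↦ 2/3  <
a = 0, b = 2/3 ↦ 1/3  <
a = 0, b = 1 ↦ 0  <
a = 1/3, b = 0 ↦ 1  ≥
a = 1/3, b = 1/3 ↦ 2/3  <
a = 1/3, b = 2/3 ↦ 1/3  <
a = 1/3, b = 1 ↦ 1/3  <
a = 2/3, b = 0 ↦ 1  ≥
a = 2/3, b = 1/3 ↦ 2/3  <
a = 2/3, b = 2/3 ↦ 2/3  <
a = 2/3, b = 1 ↦ 2/3  <
a = 1, b = 0 ↦ 1  ≥
a = 1, b = 1/3 ↦ 1  ≥
a = 1, b = 2/3 ↦ 1  ≥
a = 1, b = 1 ↦ 1  ≥
So 7 of the 16 assignments meet the threshold.

7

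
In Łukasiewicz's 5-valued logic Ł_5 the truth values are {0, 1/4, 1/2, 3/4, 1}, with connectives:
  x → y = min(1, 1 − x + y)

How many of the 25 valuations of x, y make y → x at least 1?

value 1: 15 assignments (counts)
value 3/4: 4 assignments
value 1/2: 3 assignments
value 1/4: 2 assignments
value 0: 1 assignment
So 15 of the 25 assignments meet the threshold.

15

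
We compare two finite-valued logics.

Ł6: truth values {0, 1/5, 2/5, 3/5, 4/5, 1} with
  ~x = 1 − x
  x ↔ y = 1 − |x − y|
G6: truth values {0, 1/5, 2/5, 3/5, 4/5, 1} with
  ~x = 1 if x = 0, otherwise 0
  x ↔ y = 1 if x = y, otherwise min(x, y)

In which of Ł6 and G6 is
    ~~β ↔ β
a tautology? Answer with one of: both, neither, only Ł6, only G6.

only Ł6

In Ł6: every assignment gives 1 — tautology.
In G6: at β = 1/5 the value is 1/5 — not a tautology.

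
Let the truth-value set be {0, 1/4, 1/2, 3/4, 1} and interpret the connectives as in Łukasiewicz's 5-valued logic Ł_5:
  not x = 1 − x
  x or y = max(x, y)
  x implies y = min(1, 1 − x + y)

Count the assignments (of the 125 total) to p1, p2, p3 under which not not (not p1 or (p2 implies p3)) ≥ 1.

85

value 1: 85 assignments (counts)
value 3/4: 22 assignments
value 1/2: 12 assignments
value 1/4: 5 assignments
value 0: 1 assignment
So 85 of the 125 assignments meet the threshold.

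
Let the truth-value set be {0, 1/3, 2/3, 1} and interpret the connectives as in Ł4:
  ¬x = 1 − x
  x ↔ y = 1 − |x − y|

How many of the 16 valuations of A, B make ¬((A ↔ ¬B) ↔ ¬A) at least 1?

2

A = 0, B = 0 ↦ 1  ≥
A = 0, B = 1/3 ↦ 2/3  <
A = 0, B = 2/3 ↦ 1/3  <
A = 0, B = 1 ↦ 0  <
A = 1/3, B = 0 ↦ 1/3  <
A = 1/3, B = 1/3 ↦ 0  <
A = 1/3, B = 2/3 ↦ 1/3  <
A = 1/3, B = 1 ↦ 0  <
A = 2/3, B = 0 ↦ 1/3  <
A = 2/3, B = 1/3 ↦ 2/3  <
A = 2/3, B = 2/3 ↦ 1/3  <
A = 2/3, B = 1 ↦ 0  <
A = 1, B = 0 ↦ 1  ≥
A = 1, B = 1/3 ↦ 2/3  <
A = 1, B = 2/3 ↦ 1/3  <
A = 1, B = 1 ↦ 0  <
So 2 of the 16 assignments meet the threshold.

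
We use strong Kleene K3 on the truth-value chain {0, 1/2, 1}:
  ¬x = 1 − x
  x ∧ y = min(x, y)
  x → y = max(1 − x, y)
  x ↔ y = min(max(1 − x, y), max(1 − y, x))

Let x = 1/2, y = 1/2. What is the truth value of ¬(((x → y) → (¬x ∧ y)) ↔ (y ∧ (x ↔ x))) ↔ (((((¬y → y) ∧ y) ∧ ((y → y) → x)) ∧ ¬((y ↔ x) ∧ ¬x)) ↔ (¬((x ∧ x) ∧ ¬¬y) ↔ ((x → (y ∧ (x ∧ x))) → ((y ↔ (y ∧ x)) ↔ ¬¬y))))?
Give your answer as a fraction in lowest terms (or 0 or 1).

x → y = 1/2 → 1/2 = 1/2
¬x = ¬1/2 = 1/2
¬x ∧ y = 1/2 ∧ 1/2 = 1/2
(x → y) → (¬x ∧ y) = 1/2 → 1/2 = 1/2
x ↔ x = 1/2 ↔ 1/2 = 1/2
y ∧ (x ↔ x) = 1/2 ∧ 1/2 = 1/2
((x → y) → (¬x ∧ y)) ↔ (y ∧ (x ↔ x)) = 1/2 ↔ 1/2 = 1/2
¬(((x → y) → (¬x ∧ y)) ↔ (y ∧ (x ↔ x))) = ¬1/2 = 1/2
¬y = ¬1/2 = 1/2
¬y → y = 1/2 → 1/2 = 1/2
(¬y → y) ∧ y = 1/2 ∧ 1/2 = 1/2
y → y = 1/2 → 1/2 = 1/2
(y → y) → x = 1/2 → 1/2 = 1/2
((¬y → y) ∧ y) ∧ ((y → y) → x) = 1/2 ∧ 1/2 = 1/2
y ↔ x = 1/2 ↔ 1/2 = 1/2
¬x = ¬1/2 = 1/2
(y ↔ x) ∧ ¬x = 1/2 ∧ 1/2 = 1/2
¬((y ↔ x) ∧ ¬x) = ¬1/2 = 1/2
(((¬y → y) ∧ y) ∧ ((y → y) → x)) ∧ ¬((y ↔ x) ∧ ¬x) = 1/2 ∧ 1/2 = 1/2
x ∧ x = 1/2 ∧ 1/2 = 1/2
¬y = ¬1/2 = 1/2
¬¬y = ¬1/2 = 1/2
(x ∧ x) ∧ ¬¬y = 1/2 ∧ 1/2 = 1/2
¬((x ∧ x) ∧ ¬¬y) = ¬1/2 = 1/2
x ∧ x = 1/2 ∧ 1/2 = 1/2
y ∧ (x ∧ x) = 1/2 ∧ 1/2 = 1/2
x → (y ∧ (x ∧ x)) = 1/2 → 1/2 = 1/2
y ∧ x = 1/2 ∧ 1/2 = 1/2
y ↔ (y ∧ x) = 1/2 ↔ 1/2 = 1/2
¬y = ¬1/2 = 1/2
¬¬y = ¬1/2 = 1/2
(y ↔ (y ∧ x)) ↔ ¬¬y = 1/2 ↔ 1/2 = 1/2
(x → (y ∧ (x ∧ x))) → ((y ↔ (y ∧ x)) ↔ ¬¬y) = 1/2 → 1/2 = 1/2
¬((x ∧ x) ∧ ¬¬y) ↔ ((x → (y ∧ (x ∧ x))) → ((y ↔ (y ∧ x)) ↔ ¬¬y)) = 1/2 ↔ 1/2 = 1/2
((((¬y → y) ∧ y) ∧ ((y → y) → x)) ∧ ¬((y ↔ x) ∧ ¬x)) ↔ (¬((x ∧ x) ∧ ¬¬y) ↔ ((x → (y ∧ (x ∧ x))) → ((y ↔ (y ∧ x)) ↔ ¬¬y))) = 1/2 ↔ 1/2 = 1/2
¬(((x → y) → (¬x ∧ y)) ↔ (y ∧ (x ↔ x))) ↔ (((((¬y → y) ∧ y) ∧ ((y → y) → x)) ∧ ¬((y ↔ x) ∧ ¬x)) ↔ (¬((x ∧ x) ∧ ¬¬y) ↔ ((x → (y ∧ (x ∧ x))) → ((y ↔ (y ∧ x)) ↔ ¬¬y)))) = 1/2 ↔ 1/2 = 1/2

1/2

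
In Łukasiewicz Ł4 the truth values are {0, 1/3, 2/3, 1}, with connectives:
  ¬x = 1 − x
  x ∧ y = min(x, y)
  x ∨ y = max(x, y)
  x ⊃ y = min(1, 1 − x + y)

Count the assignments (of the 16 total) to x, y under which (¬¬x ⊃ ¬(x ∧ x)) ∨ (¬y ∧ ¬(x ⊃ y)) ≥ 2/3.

x = 0, y = 0 ↦ 1  ≥
x = 0, y = 1/3 ↦ 1  ≥
x = 0, y = 2/3 ↦ 1  ≥
x = 0, y = 1 ↦ 1  ≥
x = 1/3, y = 0 ↦ 1  ≥
x = 1/3, y = 1/3 ↦ 1  ≥
x = 1/3, y = 2/3 ↦ 1  ≥
x = 1/3, y = 1 ↦ 1  ≥
x = 2/3, y = 0 ↦ 2/3  ≥
x = 2/3, y = 1/3 ↦ 2/3  ≥
x = 2/3, y = 2/3 ↦ 2/3  ≥
x = 2/3, y = 1 ↦ 2/3  ≥
x = 1, y = 0 ↦ 1  ≥
x = 1, y = 1/3 ↦ 2/3  ≥
x = 1, y = 2/3 ↦ 1/3  <
x = 1, y = 1 ↦ 0  <
So 14 of the 16 assignments meet the threshold.

14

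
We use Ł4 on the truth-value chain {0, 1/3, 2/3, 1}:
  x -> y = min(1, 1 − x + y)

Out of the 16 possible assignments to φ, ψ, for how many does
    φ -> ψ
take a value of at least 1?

φ = 0, ψ = 0 ↦ 1  ≥
φ = 0, ψ = 1/3 ↦ 1  ≥
φ = 0, ψ = 2/3 ↦ 1  ≥
φ = 0, ψ = 1 ↦ 1  ≥
φ = 1/3, ψ = 0 ↦ 2/3  <
φ = 1/3, ψ = 1/3 ↦ 1  ≥
φ = 1/3, ψ = 2/3 ↦ 1  ≥
φ = 1/3, ψ = 1 ↦ 1  ≥
φ = 2/3, ψ = 0 ↦ 1/3  <
φ = 2/3, ψ = 1/3 ↦ 2/3  <
φ = 2/3, ψ = 2/3 ↦ 1  ≥
φ = 2/3, ψ = 1 ↦ 1  ≥
φ = 1, ψ = 0 ↦ 0  <
φ = 1, ψ = 1/3 ↦ 1/3  <
φ = 1, ψ = 2/3 ↦ 2/3  <
φ = 1, ψ = 1 ↦ 1  ≥
So 10 of the 16 assignments meet the threshold.

10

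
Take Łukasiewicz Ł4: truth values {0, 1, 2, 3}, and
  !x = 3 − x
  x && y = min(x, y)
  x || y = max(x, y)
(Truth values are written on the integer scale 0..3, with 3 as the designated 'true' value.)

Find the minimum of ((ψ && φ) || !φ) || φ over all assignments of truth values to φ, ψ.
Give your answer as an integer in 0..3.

Take φ = 1, ψ = 0:
ψ && φ = 0 && 1 = 0
!φ = !1 = 2
(ψ && φ) || !φ = 0 || 2 = 2
((ψ && φ) || !φ) || φ = 2 || 1 = 2
No assignment yields a value below 2, so this is the minimum.

2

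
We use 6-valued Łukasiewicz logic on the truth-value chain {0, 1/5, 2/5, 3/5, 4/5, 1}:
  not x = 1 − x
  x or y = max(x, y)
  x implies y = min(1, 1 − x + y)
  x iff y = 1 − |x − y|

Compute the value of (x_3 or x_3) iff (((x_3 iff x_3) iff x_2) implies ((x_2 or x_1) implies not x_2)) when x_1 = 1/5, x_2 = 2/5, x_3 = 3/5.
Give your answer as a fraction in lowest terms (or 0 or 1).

x_3 or x_3 = 3/5 or 3/5 = 3/5
x_3 iff x_3 = 3/5 iff 3/5 = 1
(x_3 iff x_3) iff x_2 = 1 iff 2/5 = 2/5
x_2 or x_1 = 2/5 or 1/5 = 2/5
not x_2 = not 2/5 = 3/5
(x_2 or x_1) implies not x_2 = 2/5 implies 3/5 = 1
((x_3 iff x_3) iff x_2) implies ((x_2 or x_1) implies not x_2) = 2/5 implies 1 = 1
(x_3 or x_3) iff (((x_3 iff x_3) iff x_2) implies ((x_2 or x_1) implies not x_2)) = 3/5 iff 1 = 3/5

3/5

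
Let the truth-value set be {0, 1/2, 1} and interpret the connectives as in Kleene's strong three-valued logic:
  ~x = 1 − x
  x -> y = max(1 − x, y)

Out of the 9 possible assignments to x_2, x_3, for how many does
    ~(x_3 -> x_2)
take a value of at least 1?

x_2 = 0, x_3 = 0 ↦ 0  <
x_2 = 0, x_3 = 1/2 ↦ 1/2  <
x_2 = 0, x_3 = 1 ↦ 1  ≥
x_2 = 1/2, x_3 = 0 ↦ 0  <
x_2 = 1/2, x_3 = 1/2 ↦ 1/2  <
x_2 = 1/2, x_3 = 1 ↦ 1/2  <
x_2 = 1, x_3 = 0 ↦ 0  <
x_2 = 1, x_3 = 1/2 ↦ 0  <
x_2 = 1, x_3 = 1 ↦ 0  <
So 1 of the 9 assignments meets the threshold.

1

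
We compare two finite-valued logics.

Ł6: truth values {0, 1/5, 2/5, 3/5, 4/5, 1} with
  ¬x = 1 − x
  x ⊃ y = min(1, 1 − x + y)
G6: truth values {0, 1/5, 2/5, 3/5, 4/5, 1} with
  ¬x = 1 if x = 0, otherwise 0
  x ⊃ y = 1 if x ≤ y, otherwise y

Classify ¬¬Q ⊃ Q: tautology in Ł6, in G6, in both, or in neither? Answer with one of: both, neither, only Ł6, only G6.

only Ł6

In Ł6: every assignment gives 1 — tautology.
In G6: at Q = 1/5 the value is 1/5 — not a tautology.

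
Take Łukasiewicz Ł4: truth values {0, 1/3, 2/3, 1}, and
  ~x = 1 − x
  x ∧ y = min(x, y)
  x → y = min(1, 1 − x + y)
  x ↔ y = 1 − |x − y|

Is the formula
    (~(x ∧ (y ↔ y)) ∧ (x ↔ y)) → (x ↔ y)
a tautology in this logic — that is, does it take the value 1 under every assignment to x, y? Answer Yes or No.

x = 0, y = 0 ↦ 1
x = 0, y = 1/3 ↦ 1
x = 0, y = 2/3 ↦ 1
x = 0, y = 1 ↦ 1
x = 1/3, y = 0 ↦ 1
x = 1/3, y = 1/3 ↦ 1
x = 1/3, y = 2/3 ↦ 1
x = 1/3, y = 1 ↦ 1
x = 2/3, y = 0 ↦ 1
x = 2/3, y = 1/3 ↦ 1
x = 2/3, y = 2/3 ↦ 1
x = 2/3, y = 1 ↦ 1
x = 1, y = 0 ↦ 1
x = 1, y = 1/3 ↦ 1
x = 1, y = 2/3 ↦ 1
x = 1, y = 1 ↦ 1
Every assignment gives a value ≥ 1.

Yes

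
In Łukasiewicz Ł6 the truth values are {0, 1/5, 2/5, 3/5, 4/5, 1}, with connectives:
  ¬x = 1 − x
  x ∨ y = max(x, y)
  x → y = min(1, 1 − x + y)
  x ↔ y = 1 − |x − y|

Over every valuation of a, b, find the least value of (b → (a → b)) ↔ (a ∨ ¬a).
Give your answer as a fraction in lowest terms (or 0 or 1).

3/5

Take a = 2/5, b = 0:
a → b = 2/5 → 0 = 3/5
b → (a → b) = 0 → 3/5 = 1
¬a = ¬2/5 = 3/5
a ∨ ¬a = 2/5 ∨ 3/5 = 3/5
(b → (a → b)) ↔ (a ∨ ¬a) = 1 ↔ 3/5 = 3/5
No assignment yields a value below 3/5, so this is the minimum.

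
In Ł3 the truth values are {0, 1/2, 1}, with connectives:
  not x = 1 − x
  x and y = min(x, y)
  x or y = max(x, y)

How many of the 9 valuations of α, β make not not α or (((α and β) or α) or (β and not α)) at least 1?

4

α = 0, β = 0 ↦ 0  <
α = 0, β = 1/2 ↦ 1/2  <
α = 0, β = 1 ↦ 1  ≥
α = 1/2, β = 0 ↦ 1/2  <
α = 1/2, β = 1/2 ↦ 1/2  <
α = 1/2, β = 1 ↦ 1/2  <
α = 1, β = 0 ↦ 1  ≥
α = 1, β = 1/2 ↦ 1  ≥
α = 1, β = 1 ↦ 1  ≥
So 4 of the 9 assignments meet the threshold.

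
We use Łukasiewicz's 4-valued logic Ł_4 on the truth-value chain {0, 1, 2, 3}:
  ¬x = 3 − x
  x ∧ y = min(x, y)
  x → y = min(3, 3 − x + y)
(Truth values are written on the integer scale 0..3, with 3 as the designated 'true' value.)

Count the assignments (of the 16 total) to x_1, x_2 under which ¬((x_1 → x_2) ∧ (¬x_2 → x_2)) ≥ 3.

4

x_1 = 0, x_2 = 0 ↦ 3  ≥
x_1 = 0, x_2 = 1 ↦ 1  <
x_1 = 0, x_2 = 2 ↦ 0  <
x_1 = 0, x_2 = 3 ↦ 0  <
x_1 = 1, x_2 = 0 ↦ 3  ≥
x_1 = 1, x_2 = 1 ↦ 1  <
x_1 = 1, x_2 = 2 ↦ 0  <
x_1 = 1, x_2 = 3 ↦ 0  <
x_1 = 2, x_2 = 0 ↦ 3  ≥
x_1 = 2, x_2 = 1 ↦ 1  <
x_1 = 2, x_2 = 2 ↦ 0  <
x_1 = 2, x_2 = 3 ↦ 0  <
x_1 = 3, x_2 = 0 ↦ 3  ≥
x_1 = 3, x_2 = 1 ↦ 2  <
x_1 = 3, x_2 = 2 ↦ 1  <
x_1 = 3, x_2 = 3 ↦ 0  <
So 4 of the 16 assignments meet the threshold.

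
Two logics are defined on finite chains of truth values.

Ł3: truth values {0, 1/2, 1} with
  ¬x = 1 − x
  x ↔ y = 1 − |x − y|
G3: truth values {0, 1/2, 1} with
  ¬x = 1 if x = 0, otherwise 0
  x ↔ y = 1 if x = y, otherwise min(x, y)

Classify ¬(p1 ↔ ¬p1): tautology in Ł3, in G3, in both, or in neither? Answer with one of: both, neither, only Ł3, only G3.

In Ł3: at p1 = 1/2 the value is 0 — not a tautology.
In G3: every assignment gives 1 — tautology.

only G3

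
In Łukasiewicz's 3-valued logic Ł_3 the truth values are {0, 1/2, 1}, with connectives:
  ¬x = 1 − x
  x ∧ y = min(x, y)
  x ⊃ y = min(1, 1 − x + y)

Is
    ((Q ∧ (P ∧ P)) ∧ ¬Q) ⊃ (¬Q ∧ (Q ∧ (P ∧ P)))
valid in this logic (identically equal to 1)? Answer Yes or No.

Yes

P = 0, Q = 0 ↦ 1
P = 0, Q = 1/2 ↦ 1
P = 0, Q = 1 ↦ 1
P = 1/2, Q = 0 ↦ 1
P = 1/2, Q = 1/2 ↦ 1
P = 1/2, Q = 1 ↦ 1
P = 1, Q = 0 ↦ 1
P = 1, Q = 1/2 ↦ 1
P = 1, Q = 1 ↦ 1
Every assignment gives a value ≥ 1.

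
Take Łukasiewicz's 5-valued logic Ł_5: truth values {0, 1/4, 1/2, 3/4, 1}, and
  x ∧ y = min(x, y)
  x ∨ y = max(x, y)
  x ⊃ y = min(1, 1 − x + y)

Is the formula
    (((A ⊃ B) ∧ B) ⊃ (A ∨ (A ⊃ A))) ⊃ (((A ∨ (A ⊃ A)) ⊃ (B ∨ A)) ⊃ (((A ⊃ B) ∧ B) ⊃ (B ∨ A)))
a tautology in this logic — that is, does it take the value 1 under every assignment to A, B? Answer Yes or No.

At A = 3/4, B = 1/2, for instance:
A ⊃ B = 3/4 ⊃ 1/2 = 3/4
(A ⊃ B) ∧ B = 3/4 ∧ 1/2 = 1/2
A ⊃ A = 3/4 ⊃ 3/4 = 1
A ∨ (A ⊃ A) = 3/4 ∨ 1 = 1
((A ⊃ B) ∧ B) ⊃ (A ∨ (A ⊃ A)) = 1/2 ⊃ 1 = 1
B ∨ A = 1/2 ∨ 3/4 = 3/4
(A ∨ (A ⊃ A)) ⊃ (B ∨ A) = 1 ⊃ 3/4 = 3/4
((A ⊃ B) ∧ B) ⊃ (B ∨ A) = 1/2 ⊃ 3/4 = 1
((A ∨ (A ⊃ A)) ⊃ (B ∨ A)) ⊃ (((A ⊃ B) ∧ B) ⊃ (B ∨ A)) = 3/4 ⊃ 1 = 1
(((A ⊃ B) ∧ B) ⊃ (A ∨ (A ⊃ A))) ⊃ (((A ∨ (A ⊃ A)) ⊃ (B ∨ A)) ⊃ (((A ⊃ B) ∧ B) ⊃ (B ∨ A))) = 1 ⊃ 1 = 1
and checking the remaining 24 assignments likewise gives ≥ 1 in every case.

Yes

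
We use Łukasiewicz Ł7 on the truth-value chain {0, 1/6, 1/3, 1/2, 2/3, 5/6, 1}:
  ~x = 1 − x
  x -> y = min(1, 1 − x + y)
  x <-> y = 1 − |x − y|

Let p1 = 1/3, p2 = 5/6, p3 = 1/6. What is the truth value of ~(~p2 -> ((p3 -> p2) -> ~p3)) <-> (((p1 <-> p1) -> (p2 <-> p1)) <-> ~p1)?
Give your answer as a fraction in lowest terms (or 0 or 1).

~p2 = ~5/6 = 1/6
p3 -> p2 = 1/6 -> 5/6 = 1
~p3 = ~1/6 = 5/6
(p3 -> p2) -> ~p3 = 1 -> 5/6 = 5/6
~p2 -> ((p3 -> p2) -> ~p3) = 1/6 -> 5/6 = 1
~(~p2 -> ((p3 -> p2) -> ~p3)) = ~1 = 0
p1 <-> p1 = 1/3 <-> 1/3 = 1
p2 <-> p1 = 5/6 <-> 1/3 = 1/2
(p1 <-> p1) -> (p2 <-> p1) = 1 -> 1/2 = 1/2
~p1 = ~1/3 = 2/3
((p1 <-> p1) -> (p2 <-> p1)) <-> ~p1 = 1/2 <-> 2/3 = 5/6
~(~p2 -> ((p3 -> p2) -> ~p3)) <-> (((p1 <-> p1) -> (p2 <-> p1)) <-> ~p1) = 0 <-> 5/6 = 1/6

1/6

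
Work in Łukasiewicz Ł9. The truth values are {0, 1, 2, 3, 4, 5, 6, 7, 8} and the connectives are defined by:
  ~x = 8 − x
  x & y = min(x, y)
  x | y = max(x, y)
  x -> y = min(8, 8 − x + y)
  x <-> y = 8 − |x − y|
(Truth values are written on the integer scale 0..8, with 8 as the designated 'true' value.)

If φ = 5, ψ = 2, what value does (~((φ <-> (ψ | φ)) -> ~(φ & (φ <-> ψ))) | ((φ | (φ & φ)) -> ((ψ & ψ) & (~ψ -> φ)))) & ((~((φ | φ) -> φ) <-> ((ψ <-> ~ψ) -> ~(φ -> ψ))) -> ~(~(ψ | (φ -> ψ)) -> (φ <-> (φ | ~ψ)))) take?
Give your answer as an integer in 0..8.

ψ | φ = 2 | 5 = 5
φ <-> (ψ | φ) = 5 <-> 5 = 8
φ <-> ψ = 5 <-> 2 = 5
φ & (φ <-> ψ) = 5 & 5 = 5
~(φ & (φ <-> ψ)) = ~5 = 3
(φ <-> (ψ | φ)) -> ~(φ & (φ <-> ψ)) = 8 -> 3 = 3
~((φ <-> (ψ | φ)) -> ~(φ & (φ <-> ψ))) = ~3 = 5
φ & φ = 5 & 5 = 5
φ | (φ & φ) = 5 | 5 = 5
ψ & ψ = 2 & 2 = 2
~ψ = ~2 = 6
~ψ -> φ = 6 -> 5 = 7
(ψ & ψ) & (~ψ -> φ) = 2 & 7 = 2
(φ | (φ & φ)) -> ((ψ & ψ) & (~ψ -> φ)) = 5 -> 2 = 5
~((φ <-> (ψ | φ)) -> ~(φ & (φ <-> ψ))) | ((φ | (φ & φ)) -> ((ψ & ψ) & (~ψ -> φ))) = 5 | 5 = 5
φ | φ = 5 | 5 = 5
(φ | φ) -> φ = 5 -> 5 = 8
~((φ | φ) -> φ) = ~8 = 0
~ψ = ~2 = 6
ψ <-> ~ψ = 2 <-> 6 = 4
φ -> ψ = 5 -> 2 = 5
~(φ -> ψ) = ~5 = 3
(ψ <-> ~ψ) -> ~(φ -> ψ) = 4 -> 3 = 7
~((φ | φ) -> φ) <-> ((ψ <-> ~ψ) -> ~(φ -> ψ)) = 0 <-> 7 = 1
φ -> ψ = 5 -> 2 = 5
ψ | (φ -> ψ) = 2 | 5 = 5
~(ψ | (φ -> ψ)) = ~5 = 3
~ψ = ~2 = 6
φ | ~ψ = 5 | 6 = 6
φ <-> (φ | ~ψ) = 5 <-> 6 = 7
~(ψ | (φ -> ψ)) -> (φ <-> (φ | ~ψ)) = 3 -> 7 = 8
~(~(ψ | (φ -> ψ)) -> (φ <-> (φ | ~ψ))) = ~8 = 0
(~((φ | φ) -> φ) <-> ((ψ <-> ~ψ) -> ~(φ -> ψ))) -> ~(~(ψ | (φ -> ψ)) -> (φ <-> (φ | ~ψ))) = 1 -> 0 = 7
(~((φ <-> (ψ | φ)) -> ~(φ & (φ <-> ψ))) | ((φ | (φ & φ)) -> ((ψ & ψ) & (~ψ -> φ)))) & ((~((φ | φ) -> φ) <-> ((ψ <-> ~ψ) -> ~(φ -> ψ))) -> ~(~(ψ | (φ -> ψ)) -> (φ <-> (φ | ~ψ)))) = 5 & 7 = 5

5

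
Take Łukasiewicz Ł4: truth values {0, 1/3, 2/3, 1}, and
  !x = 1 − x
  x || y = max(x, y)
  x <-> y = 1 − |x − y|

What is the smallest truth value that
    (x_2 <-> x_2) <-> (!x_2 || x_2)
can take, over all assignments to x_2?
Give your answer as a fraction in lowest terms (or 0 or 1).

2/3

Take x_2 = 1/3:
x_2 <-> x_2 = 1/3 <-> 1/3 = 1
!x_2 = !1/3 = 2/3
!x_2 || x_2 = 2/3 || 1/3 = 2/3
(x_2 <-> x_2) <-> (!x_2 || x_2) = 1 <-> 2/3 = 2/3
No assignment yields a value below 2/3, so this is the minimum.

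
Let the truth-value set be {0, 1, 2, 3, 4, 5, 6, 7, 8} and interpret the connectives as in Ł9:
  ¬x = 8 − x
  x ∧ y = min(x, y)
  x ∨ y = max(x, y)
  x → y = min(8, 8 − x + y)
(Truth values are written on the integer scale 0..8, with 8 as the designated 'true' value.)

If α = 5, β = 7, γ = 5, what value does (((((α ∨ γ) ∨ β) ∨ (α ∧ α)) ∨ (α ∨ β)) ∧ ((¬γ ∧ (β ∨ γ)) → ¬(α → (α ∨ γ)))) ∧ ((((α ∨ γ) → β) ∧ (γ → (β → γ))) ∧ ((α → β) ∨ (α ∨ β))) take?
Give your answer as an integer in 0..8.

α ∨ γ = 5 ∨ 5 = 5
(α ∨ γ) ∨ β = 5 ∨ 7 = 7
α ∧ α = 5 ∧ 5 = 5
((α ∨ γ) ∨ β) ∨ (α ∧ α) = 7 ∨ 5 = 7
α ∨ β = 5 ∨ 7 = 7
(((α ∨ γ) ∨ β) ∨ (α ∧ α)) ∨ (α ∨ β) = 7 ∨ 7 = 7
¬γ = ¬5 = 3
β ∨ γ = 7 ∨ 5 = 7
¬γ ∧ (β ∨ γ) = 3 ∧ 7 = 3
α ∨ γ = 5 ∨ 5 = 5
α → (α ∨ γ) = 5 → 5 = 8
¬(α → (α ∨ γ)) = ¬8 = 0
(¬γ ∧ (β ∨ γ)) → ¬(α → (α ∨ γ)) = 3 → 0 = 5
((((α ∨ γ) ∨ β) ∨ (α ∧ α)) ∨ (α ∨ β)) ∧ ((¬γ ∧ (β ∨ γ)) → ¬(α → (α ∨ γ))) = 7 ∧ 5 = 5
α ∨ γ = 5 ∨ 5 = 5
(α ∨ γ) → β = 5 → 7 = 8
β → γ = 7 → 5 = 6
γ → (β → γ) = 5 → 6 = 8
((α ∨ γ) → β) ∧ (γ → (β → γ)) = 8 ∧ 8 = 8
α → β = 5 → 7 = 8
α ∨ β = 5 ∨ 7 = 7
(α → β) ∨ (α ∨ β) = 8 ∨ 7 = 8
(((α ∨ γ) → β) ∧ (γ → (β → γ))) ∧ ((α → β) ∨ (α ∨ β)) = 8 ∧ 8 = 8
(((((α ∨ γ) ∨ β) ∨ (α ∧ α)) ∨ (α ∨ β)) ∧ ((¬γ ∧ (β ∨ γ)) → ¬(α → (α ∨ γ)))) ∧ ((((α ∨ γ) → β) ∧ (γ → (β → γ))) ∧ ((α → β) ∨ (α ∨ β))) = 5 ∧ 8 = 5

5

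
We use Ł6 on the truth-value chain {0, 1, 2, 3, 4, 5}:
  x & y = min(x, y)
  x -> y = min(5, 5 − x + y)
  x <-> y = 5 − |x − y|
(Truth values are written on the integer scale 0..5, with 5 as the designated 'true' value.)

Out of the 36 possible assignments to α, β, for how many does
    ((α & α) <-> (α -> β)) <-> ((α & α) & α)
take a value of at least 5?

value 5: 22 assignments (counts)
value 4: 7 assignments
value 3: 4 assignments
value 2: 1 assignment
value 1: 1 assignment
value 0: 1 assignment
So 22 of the 36 assignments meet the threshold.

22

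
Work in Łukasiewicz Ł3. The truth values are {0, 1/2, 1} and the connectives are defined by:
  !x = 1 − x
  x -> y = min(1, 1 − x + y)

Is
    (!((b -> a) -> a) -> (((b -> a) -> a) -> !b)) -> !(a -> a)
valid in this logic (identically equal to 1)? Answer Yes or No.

No

Counterexample: take a = 0, b = 0.
b -> a = 0 -> 0 = 1
(b -> a) -> a = 1 -> 0 = 0
!((b -> a) -> a) = !0 = 1
b -> a = 0 -> 0 = 1
(b -> a) -> a = 1 -> 0 = 0
!b = !0 = 1
((b -> a) -> a) -> !b = 0 -> 1 = 1
!((b -> a) -> a) -> (((b -> a) -> a) -> !b) = 1 -> 1 = 1
a -> a = 0 -> 0 = 1
!(a -> a) = !1 = 0
(!((b -> a) -> a) -> (((b -> a) -> a) -> !b)) -> !(a -> a) = 1 -> 0 = 0
This gives 0 ≠ 1.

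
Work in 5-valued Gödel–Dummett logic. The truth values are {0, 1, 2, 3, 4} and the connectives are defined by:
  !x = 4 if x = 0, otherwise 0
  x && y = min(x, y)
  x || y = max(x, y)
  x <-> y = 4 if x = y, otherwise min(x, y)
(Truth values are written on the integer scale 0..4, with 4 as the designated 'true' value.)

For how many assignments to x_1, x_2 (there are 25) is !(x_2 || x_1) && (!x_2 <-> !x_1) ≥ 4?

1

value 4: 1 assignment (counts)
value 0: 24 assignments
So 1 of the 25 assignments meets the threshold.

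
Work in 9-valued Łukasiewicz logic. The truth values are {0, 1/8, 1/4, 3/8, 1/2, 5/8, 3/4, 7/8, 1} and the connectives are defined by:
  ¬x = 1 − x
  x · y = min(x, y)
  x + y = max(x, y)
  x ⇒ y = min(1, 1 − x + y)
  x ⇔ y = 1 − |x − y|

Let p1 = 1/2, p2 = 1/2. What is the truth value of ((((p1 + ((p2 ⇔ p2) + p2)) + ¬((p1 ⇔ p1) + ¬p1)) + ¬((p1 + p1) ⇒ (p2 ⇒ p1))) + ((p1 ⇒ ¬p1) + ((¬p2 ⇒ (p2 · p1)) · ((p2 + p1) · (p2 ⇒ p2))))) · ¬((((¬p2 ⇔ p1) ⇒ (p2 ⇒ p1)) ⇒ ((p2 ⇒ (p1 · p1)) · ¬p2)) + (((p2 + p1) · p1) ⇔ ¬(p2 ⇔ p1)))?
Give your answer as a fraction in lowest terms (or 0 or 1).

p2 ⇔ p2 = 1/2 ⇔ 1/2 = 1
(p2 ⇔ p2) + p2 = 1 + 1/2 = 1
p1 + ((p2 ⇔ p2) + p2) = 1/2 + 1 = 1
p1 ⇔ p1 = 1/2 ⇔ 1/2 = 1
¬p1 = ¬1/2 = 1/2
(p1 ⇔ p1) + ¬p1 = 1 + 1/2 = 1
¬((p1 ⇔ p1) + ¬p1) = ¬1 = 0
(p1 + ((p2 ⇔ p2) + p2)) + ¬((p1 ⇔ p1) + ¬p1) = 1 + 0 = 1
p1 + p1 = 1/2 + 1/2 = 1/2
p2 ⇒ p1 = 1/2 ⇒ 1/2 = 1
(p1 + p1) ⇒ (p2 ⇒ p1) = 1/2 ⇒ 1 = 1
¬((p1 + p1) ⇒ (p2 ⇒ p1)) = ¬1 = 0
((p1 + ((p2 ⇔ p2) + p2)) + ¬((p1 ⇔ p1) + ¬p1)) + ¬((p1 + p1) ⇒ (p2 ⇒ p1)) = 1 + 0 = 1
¬p1 = ¬1/2 = 1/2
p1 ⇒ ¬p1 = 1/2 ⇒ 1/2 = 1
¬p2 = ¬1/2 = 1/2
p2 · p1 = 1/2 · 1/2 = 1/2
¬p2 ⇒ (p2 · p1) = 1/2 ⇒ 1/2 = 1
p2 + p1 = 1/2 + 1/2 = 1/2
p2 ⇒ p2 = 1/2 ⇒ 1/2 = 1
(p2 + p1) · (p2 ⇒ p2) = 1/2 · 1 = 1/2
(¬p2 ⇒ (p2 · p1)) · ((p2 + p1) · (p2 ⇒ p2)) = 1 · 1/2 = 1/2
(p1 ⇒ ¬p1) + ((¬p2 ⇒ (p2 · p1)) · ((p2 + p1) · (p2 ⇒ p2))) = 1 + 1/2 = 1
(((p1 + ((p2 ⇔ p2) + p2)) + ¬((p1 ⇔ p1) + ¬p1)) + ¬((p1 + p1) ⇒ (p2 ⇒ p1))) + ((p1 ⇒ ¬p1) + ((¬p2 ⇒ (p2 · p1)) · ((p2 + p1) · (p2 ⇒ p2)))) = 1 + 1 = 1
¬p2 = ¬1/2 = 1/2
¬p2 ⇔ p1 = 1/2 ⇔ 1/2 = 1
p2 ⇒ p1 = 1/2 ⇒ 1/2 = 1
(¬p2 ⇔ p1) ⇒ (p2 ⇒ p1) = 1 ⇒ 1 = 1
p1 · p1 = 1/2 · 1/2 = 1/2
p2 ⇒ (p1 · p1) = 1/2 ⇒ 1/2 = 1
¬p2 = ¬1/2 = 1/2
(p2 ⇒ (p1 · p1)) · ¬p2 = 1 · 1/2 = 1/2
((¬p2 ⇔ p1) ⇒ (p2 ⇒ p1)) ⇒ ((p2 ⇒ (p1 · p1)) · ¬p2) = 1 ⇒ 1/2 = 1/2
p2 + p1 = 1/2 + 1/2 = 1/2
(p2 + p1) · p1 = 1/2 · 1/2 = 1/2
p2 ⇔ p1 = 1/2 ⇔ 1/2 = 1
¬(p2 ⇔ p1) = ¬1 = 0
((p2 + p1) · p1) ⇔ ¬(p2 ⇔ p1) = 1/2 ⇔ 0 = 1/2
(((¬p2 ⇔ p1) ⇒ (p2 ⇒ p1)) ⇒ ((p2 ⇒ (p1 · p1)) · ¬p2)) + (((p2 + p1) · p1) ⇔ ¬(p2 ⇔ p1)) = 1/2 + 1/2 = 1/2
¬((((¬p2 ⇔ p1) ⇒ (p2 ⇒ p1)) ⇒ ((p2 ⇒ (p1 · p1)) · ¬p2)) + (((p2 + p1) · p1) ⇔ ¬(p2 ⇔ p1))) = ¬1/2 = 1/2
((((p1 + ((p2 ⇔ p2) + p2)) + ¬((p1 ⇔ p1) + ¬p1)) + ¬((p1 + p1) ⇒ (p2 ⇒ p1))) + ((p1 ⇒ ¬p1) + ((¬p2 ⇒ (p2 · p1)) · ((p2 + p1) · (p2 ⇒ p2))))) · ¬((((¬p2 ⇔ p1) ⇒ (p2 ⇒ p1)) ⇒ ((p2 ⇒ (p1 · p1)) · ¬p2)) + (((p2 + p1) · p1) ⇔ ¬(p2 ⇔ p1))) = 1 · 1/2 = 1/2

1/2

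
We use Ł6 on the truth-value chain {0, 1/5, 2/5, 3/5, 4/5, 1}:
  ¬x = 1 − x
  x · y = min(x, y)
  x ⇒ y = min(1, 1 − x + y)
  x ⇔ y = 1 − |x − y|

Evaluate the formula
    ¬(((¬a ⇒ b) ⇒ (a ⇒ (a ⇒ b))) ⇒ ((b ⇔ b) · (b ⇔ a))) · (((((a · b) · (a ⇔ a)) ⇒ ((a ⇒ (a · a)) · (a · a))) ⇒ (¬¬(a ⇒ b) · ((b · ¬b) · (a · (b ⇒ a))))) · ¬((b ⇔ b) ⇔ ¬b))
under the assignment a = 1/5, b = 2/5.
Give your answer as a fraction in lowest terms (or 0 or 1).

1/5

¬a = ¬1/5 = 4/5
¬a ⇒ b = 4/5 ⇒ 2/5 = 3/5
a ⇒ b = 1/5 ⇒ 2/5 = 1
a ⇒ (a ⇒ b) = 1/5 ⇒ 1 = 1
(¬a ⇒ b) ⇒ (a ⇒ (a ⇒ b)) = 3/5 ⇒ 1 = 1
b ⇔ b = 2/5 ⇔ 2/5 = 1
b ⇔ a = 2/5 ⇔ 1/5 = 4/5
(b ⇔ b) · (b ⇔ a) = 1 · 4/5 = 4/5
((¬a ⇒ b) ⇒ (a ⇒ (a ⇒ b))) ⇒ ((b ⇔ b) · (b ⇔ a)) = 1 ⇒ 4/5 = 4/5
¬(((¬a ⇒ b) ⇒ (a ⇒ (a ⇒ b))) ⇒ ((b ⇔ b) · (b ⇔ a))) = ¬4/5 = 1/5
a · b = 1/5 · 2/5 = 1/5
a ⇔ a = 1/5 ⇔ 1/5 = 1
(a · b) · (a ⇔ a) = 1/5 · 1 = 1/5
a · a = 1/5 · 1/5 = 1/5
a ⇒ (a · a) = 1/5 ⇒ 1/5 = 1
a · a = 1/5 · 1/5 = 1/5
(a ⇒ (a · a)) · (a · a) = 1 · 1/5 = 1/5
((a · b) · (a ⇔ a)) ⇒ ((a ⇒ (a · a)) · (a · a)) = 1/5 ⇒ 1/5 = 1
a ⇒ b = 1/5 ⇒ 2/5 = 1
¬(a ⇒ b) = ¬1 = 0
¬¬(a ⇒ b) = ¬0 = 1
¬b = ¬2/5 = 3/5
b · ¬b = 2/5 · 3/5 = 2/5
b ⇒ a = 2/5 ⇒ 1/5 = 4/5
a · (b ⇒ a) = 1/5 · 4/5 = 1/5
(b · ¬b) · (a · (b ⇒ a)) = 2/5 · 1/5 = 1/5
¬¬(a ⇒ b) · ((b · ¬b) · (a · (b ⇒ a))) = 1 · 1/5 = 1/5
(((a · b) · (a ⇔ a)) ⇒ ((a ⇒ (a · a)) · (a · a))) ⇒ (¬¬(a ⇒ b) · ((b · ¬b) · (a · (b ⇒ a)))) = 1 ⇒ 1/5 = 1/5
b ⇔ b = 2/5 ⇔ 2/5 = 1
¬b = ¬2/5 = 3/5
(b ⇔ b) ⇔ ¬b = 1 ⇔ 3/5 = 3/5
¬((b ⇔ b) ⇔ ¬b) = ¬3/5 = 2/5
((((a · b) · (a ⇔ a)) ⇒ ((a ⇒ (a · a)) · (a · a))) ⇒ (¬¬(a ⇒ b) · ((b · ¬b) · (a · (b ⇒ a))))) · ¬((b ⇔ b) ⇔ ¬b) = 1/5 · 2/5 = 1/5
¬(((¬a ⇒ b) ⇒ (a ⇒ (a ⇒ b))) ⇒ ((b ⇔ b) · (b ⇔ a))) · (((((a · b) · (a ⇔ a)) ⇒ ((a ⇒ (a · a)) · (a · a))) ⇒ (¬¬(a ⇒ b) · ((b · ¬b) · (a · (b ⇒ a))))) · ¬((b ⇔ b) ⇔ ¬b)) = 1/5 · 1/5 = 1/5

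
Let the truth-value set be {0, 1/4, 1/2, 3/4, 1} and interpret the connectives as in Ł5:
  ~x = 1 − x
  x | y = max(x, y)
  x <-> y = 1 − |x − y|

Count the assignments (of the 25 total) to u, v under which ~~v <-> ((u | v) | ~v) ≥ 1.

value 1: 12 assignments (counts)
value 3/4: 2 assignments
value 1/2: 5 assignments
value 1/4: 1 assignment
value 0: 5 assignments
So 12 of the 25 assignments meet the threshold.

12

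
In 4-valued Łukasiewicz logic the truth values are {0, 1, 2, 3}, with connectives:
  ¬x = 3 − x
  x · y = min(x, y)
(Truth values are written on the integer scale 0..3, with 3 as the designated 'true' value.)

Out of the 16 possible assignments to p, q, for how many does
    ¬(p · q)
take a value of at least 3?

p = 0, q = 0 ↦ 3  ≥
p = 0, q = 1 ↦ 3  ≥
p = 0, q = 2 ↦ 3  ≥
p = 0, q = 3 ↦ 3  ≥
p = 1, q = 0 ↦ 3  ≥
p = 1, q = 1 ↦ 2  <
p = 1, q = 2 ↦ 2  <
p = 1, q = 3 ↦ 2  <
p = 2, q = 0 ↦ 3  ≥
p = 2, q = 1 ↦ 2  <
p = 2, q = 2 ↦ 1  <
p = 2, q = 3 ↦ 1  <
p = 3, q = 0 ↦ 3  ≥
p = 3, q = 1 ↦ 2  <
p = 3, q = 2 ↦ 1  <
p = 3, q = 3 ↦ 0  <
So 7 of the 16 assignments meet the threshold.

7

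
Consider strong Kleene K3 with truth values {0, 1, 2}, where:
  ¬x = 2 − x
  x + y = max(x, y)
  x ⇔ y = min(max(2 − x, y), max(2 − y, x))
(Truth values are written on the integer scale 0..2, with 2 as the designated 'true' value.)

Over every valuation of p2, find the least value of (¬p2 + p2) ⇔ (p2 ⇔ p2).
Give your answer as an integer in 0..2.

1

Take p2 = 1:
¬p2 = ¬1 = 1
¬p2 + p2 = 1 + 1 = 1
p2 ⇔ p2 = 1 ⇔ 1 = 1
(¬p2 + p2) ⇔ (p2 ⇔ p2) = 1 ⇔ 1 = 1
No assignment yields a value below 1, so this is the minimum.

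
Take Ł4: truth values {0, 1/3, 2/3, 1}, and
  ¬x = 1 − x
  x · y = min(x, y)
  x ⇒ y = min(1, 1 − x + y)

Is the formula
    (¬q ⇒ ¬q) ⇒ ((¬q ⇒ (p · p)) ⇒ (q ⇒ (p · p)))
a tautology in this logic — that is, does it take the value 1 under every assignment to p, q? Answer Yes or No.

No

Counterexample: take p = 0, q = 2/3.
¬q = ¬2/3 = 1/3
¬q = ¬2/3 = 1/3
¬q ⇒ ¬q = 1/3 ⇒ 1/3 = 1
¬q = ¬2/3 = 1/3
p · p = 0 · 0 = 0
¬q ⇒ (p · p) = 1/3 ⇒ 0 = 2/3
p · p = 0 · 0 = 0
q ⇒ (p · p) = 2/3 ⇒ 0 = 1/3
(¬q ⇒ (p · p)) ⇒ (q ⇒ (p · p)) = 2/3 ⇒ 1/3 = 2/3
(¬q ⇒ ¬q) ⇒ ((¬q ⇒ (p · p)) ⇒ (q ⇒ (p · p))) = 1 ⇒ 2/3 = 2/3
This gives 2/3 ≠ 1.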